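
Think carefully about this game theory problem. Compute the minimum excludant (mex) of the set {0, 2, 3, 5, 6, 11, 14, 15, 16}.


Set = {0, 2, 3, 5, 6, 11, 14, 15, 16}
0 is in the set.
1 is NOT in the set. This is the mex.
mex = 1

1


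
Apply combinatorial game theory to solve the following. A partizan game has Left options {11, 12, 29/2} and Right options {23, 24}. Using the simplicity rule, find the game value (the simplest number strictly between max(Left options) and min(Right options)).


Left options: {11, 12, 29/2}, max = 29/2
Right options: {23, 24}, min = 23
All options are numbers and max(Left) < min(Right), so by the simplicity theorem the value is the simplest (earliest-born) number strictly between 29/2 and 23.
Integers 15 through 22 all lie strictly between 29/2 and 23.
Among integers, the simplest (lowest birthday = smallest |n|; 0 is born on day 0, +-n on day n) is 15.
No non-integer in the interval can be simpler: if x is a non-integer in the interval, then floor(x) or ceil(x) also lies in the interval (the interval contains an integer), and both are proper prefixes of x's sign expansion, i.e. born earlier. So the game value is 15.
Game value = 15

15


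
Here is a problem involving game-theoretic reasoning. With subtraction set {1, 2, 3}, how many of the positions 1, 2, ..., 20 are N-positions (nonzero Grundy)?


Subtraction set S = {1, 2, 3}, so G(n) = n mod 4.
G(n) = 0 when n is a multiple of 4.
Multiples of 4 in [1, 20]: 5
N-positions (nonzero Grundy) = 20 - 5 = 15

15


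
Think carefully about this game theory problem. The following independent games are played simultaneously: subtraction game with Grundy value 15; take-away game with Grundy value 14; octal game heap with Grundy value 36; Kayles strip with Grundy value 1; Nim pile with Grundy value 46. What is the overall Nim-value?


By the Sprague-Grundy theorem, the Grundy value of a sum of games is the XOR of individual Grundy values.
subtraction game: Grundy value = 15. Running XOR: 0 XOR 15 = 15
take-away game: Grundy value = 14. Running XOR: 15 XOR 14 = 1
octal game heap: Grundy value = 36. Running XOR: 1 XOR 36 = 37
Kayles strip: Grundy value = 1. Running XOR: 37 XOR 1 = 36
Nim pile: Grundy value = 46. Running XOR: 36 XOR 46 = 10
The combined Grundy value is 10.

10


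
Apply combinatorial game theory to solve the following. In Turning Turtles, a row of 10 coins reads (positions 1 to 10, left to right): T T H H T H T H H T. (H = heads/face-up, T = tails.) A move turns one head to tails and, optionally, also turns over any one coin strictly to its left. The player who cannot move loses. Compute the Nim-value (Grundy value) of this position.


Coins: T T H H T H T H H T
Key fact: a single head at position k behaves exactly like a Nim heap of size k (turning it to T and optionally flipping a coin at j < k corresponds to moving the heap from k to j, or to 0), and heads combine as a disjunctive sum (two heads at the same place would cancel, matching j XOR j = 0). So the Nim-value is the XOR of the 1-indexed positions of the heads.
Face-up positions (1-indexed): [3, 4, 6, 8, 9]
XOR 0 with 3: 0 XOR 3 = 3
XOR 3 with 4: 3 XOR 4 = 7
XOR 7 with 6: 7 XOR 6 = 1
XOR 1 with 8: 1 XOR 8 = 9
XOR 9 with 9: 9 XOR 9 = 0
Nim-value = 0

0


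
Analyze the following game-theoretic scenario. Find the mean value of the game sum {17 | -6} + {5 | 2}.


G1 = {17 | -6}, G2 = {5 | 2}
Each is a switch {a | b} with numbers a > b; its mean value is (a + b)/2, and mean value is additive over game sums: m(G1 + G2) = m(G1) + m(G2).
Mean of G1 = (17 + (-6))/2 = 11/2 = 11/2
Mean of G2 = (5 + (2))/2 = 7/2 = 7/2
Mean of G1 + G2 = 11/2 + 7/2 = 9

9


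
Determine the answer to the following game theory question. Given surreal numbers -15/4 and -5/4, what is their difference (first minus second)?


x = -15/4, y = -5/4
Converting to common denominator: 4
x = -15/4, y = -5/4
x - y = -15/4 - -5/4 = -5/2

-5/2


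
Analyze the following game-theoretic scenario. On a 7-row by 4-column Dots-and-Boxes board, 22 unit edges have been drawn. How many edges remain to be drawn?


Grid: 7 x 4 boxes, i.e. 8 rows and 5 columns of dots.
Horizontal edges: (rows + 1) * cols = 8 * 4 = 32
Vertical edges: rows * (cols + 1) = 7 * 5 = 35
Total edges: 32 + 35 = 67
Edges drawn: 22
Remaining: 67 - 22 = 45

45


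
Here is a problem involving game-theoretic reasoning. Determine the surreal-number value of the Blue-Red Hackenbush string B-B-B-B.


Edges (from ground): B-B-B-B
By Berlekamp's sign-expansion rule, a Blue-Red Hackenbush stalk has the value of the surreal number whose sign sequence is the edge sequence with B -> + and R -> -.
Sign sequence: ++++
Trace the sign expansion in the surreal number tree, starting from 0:
Edge 1: B (sign +) -> bounds (0, +inf), value = 1
Edge 2: B (sign +) -> bounds (1, +inf), value = 2
Edge 3: B (sign +) -> bounds (2, +inf), value = 3
Edge 4: B (sign +) -> bounds (3, +inf), value = 4
Game value = 4

4


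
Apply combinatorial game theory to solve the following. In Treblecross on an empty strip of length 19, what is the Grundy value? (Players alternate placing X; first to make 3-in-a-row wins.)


Treblecross: place X on empty cells; 3-in-a-row wins.
Playing within two cells of an existing X lets the opponent win at once, so sensible play treats the cells i-2..i+2 around each X as dead. The player left with no safe cell loses, so this is a normal-play take-away game on strips of safe cells.
Placing X at cell i (0-indexed) of a strip of k safe cells leaves independent strips of sizes max(0, i-2) and max(0, k-i-3). Hence G(k) = mex{ G(max(0,i-2)) XOR G(max(0,k-i-3)) : 0 <= i < k }, with G(0) = 0.
G(1): splits (0,0):0^0=0 -> mex({0}) = 1
G(2): splits (0,0):0^0=0 -> mex({0}) = 1
G(3): splits (0,0):0^0=0 -> mex({0}) = 1
G(4): splits (0,1):0^1=1 (0,0):0^0=0 -> mex({0, 1}) = 2
G(5): splits (0,2):0^1=1 (0,1):0^1=1 (0,0):0^0=0 -> mex({0, 1}) = 2
G(6) = mex({1}) = 0
G(7) = mex({0, 1, 2}) = 3
G(8) = mex({0, 1, 2}) = 3
G(9) = mex({0, 2}) = 1
G(10) = mex({0, 2, 3}) = 1
G(11) = mex({0, 3}) = 1
G(12) = mex({1, 3}) = 0
G(13) = mex({0, 1, 2, 3}) = 4
G(14) = mex({0, 1, 2}) = 3
G(15) = mex({0, 1, 2}) = 3
G(16) = mex({0, 1, 2, 4}) = 3
G(17) = mex({0, 1, 3, 4}) = 2
G(18) = mex({0, 1, 3, 4}) = 2
G(19) = mex({0, 1, 3, 5}) = 2
Therefore G(19) = 2.

2


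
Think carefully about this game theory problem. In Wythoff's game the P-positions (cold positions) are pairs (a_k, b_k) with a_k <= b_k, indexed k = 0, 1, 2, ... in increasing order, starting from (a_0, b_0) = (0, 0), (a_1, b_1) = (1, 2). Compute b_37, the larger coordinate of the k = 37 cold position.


By Wythoff's theorem, a_k = floor(k * phi) and b_k = floor(k * phi^2) = a_k + k, where phi = (1 + sqrt(5))/2 is the golden ratio.
phi = (1 + sqrt(5))/2 = 1.618034
phi^2 = phi + 1 = 2.618034
k = 37
k * phi^2 = 37 * 2.618034 = 96.867258
b_37 = floor(k * phi^2) = 96 (check: a_37 + k = 59 + 37 = 96)

96


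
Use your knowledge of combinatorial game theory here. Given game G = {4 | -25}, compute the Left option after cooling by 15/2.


Original game: {4 | -25} (a switch {a | b} with a > b).
Cooling by t (for t below the temperature (a - b)/2 = 29/2) taxes each move by t: {a | b} cooled by t is {a - t | b + t}.
Cooling amount: t = 15/2
Cooled Left option: 4 - 15/2 = -7/2
Cooled Right option: -25 + 15/2 = -35/2
Cooled game: {-7/2 | -35/2}
Left option = -7/2

-7/2


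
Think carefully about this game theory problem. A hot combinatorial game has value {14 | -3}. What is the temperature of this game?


The game is {14 | -3}, a switch {a | b} with numbers a > b.
Cooling {a | b} by t gives {a - t | b + t}, which stops being hot when a - t = b + t, i.e. at t = (a - b)/2. So the temperature of a switch is (a - b)/2.
Temperature = (Left option - Right option) / 2
= (14 - (-3)) / 2
= 17 / 2
= 17/2

17/2


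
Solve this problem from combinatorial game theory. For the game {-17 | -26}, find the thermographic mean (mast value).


Game = {-17 | -26}, a switch {a | b} with numbers a > b.
Its thermograph has left wall a - t and right wall b + t, which meet at t = (a - b)/2, where both equal (a + b)/2. So the mast (mean value) is at (a + b)/2.
Mean = (-17 + (-26))/2 = -43/2 = -43/2

-43/2


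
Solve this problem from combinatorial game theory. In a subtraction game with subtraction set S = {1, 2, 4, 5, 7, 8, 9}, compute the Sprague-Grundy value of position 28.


The subtraction set is S = {1, 2, 4, 5, 7, 8, 9}.
G(k) = mex{ G(k - s) : s in S, s <= k }. We compute iteratively: G(0) = 0.
G(1) = mex({0}) = 1
G(2) = mex({0, 1}) = 2
G(3) = mex({1, 2}) = 0
G(4) = mex({0, 2}) = 1
G(5) = mex({0, 1}) = 2
G(6) = mex({1, 2}) = 0
G(7) = mex({0, 2}) = 1
G(8) = mex({0, 1}) = 2
G(9) = mex({0, 1, 2}) = 3
G(10) = mex({0, 1, 2, 3}) = 4
G(11) = mex({0, 1, 2, 3, 4}) = 5
G(12) = mex({0, 1, 2, 4, 5}) = 3
G(13) = mex({0, 1, 2, 3, 5}) = 4
G(14) = mex({0, 1, 2, 3, 4}) = 5
G(15) = mex({0, 1, 2, 4, 5}) = 3
G(16) = mex({1, 2, 3, 5}) = 0
G(17) = mex({0, 2, 3, 4}) = 1
G(18) = mex({0, 1, 3, 4, 5}) = 2
G(19) = mex({1, 2, 3, 4, 5}) = 0
G(20) = mex({0, 2, 3, 4, 5}) = 1
G(21) = mex({0, 1, 3, 4, 5}) = 2
G(22) = mex({1, 2, 3, 4, 5}) = 0
G(23) = mex({0, 2, 3, 5}) = 1
G(24) = mex({0, 1, 3}) = 2
Observe that G(16)..G(24) = 0, 1, 2, 0, 1, 2, 0, 1, 2 repeats G(0)..G(8) = 0, 1, 2, 0, 1, 2, 0, 1, 2.
For k >= max(S) = 9, G(k) is determined by the previous 9 values G(k-9)..G(k-1); a window of 9 consecutive values has recurred shifted by 16, so by induction G(k + 16) = G(k) for all k >= 0: the sequence is periodic from the start with period 16.
One period: G(0..15) = 0, 1, 2, 0, 1, 2, 0, 1, 2, 3, 4, 5, 3, 4, 5, 3.
28 mod 16 = 12, so G(28) = G(12) = 3.

3


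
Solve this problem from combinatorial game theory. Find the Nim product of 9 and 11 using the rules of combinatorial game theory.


Nim multiplication is bilinear over XOR: (u XOR v) * w = (u*w) XOR (v*w).
So we split each operand into its bit components and XOR the pairwise Nim products.
9 = 1 + 8 (as XOR of powers of 2).
11 = 1 + 2 + 8 (as XOR of powers of 2).
Using the standard Nim-product table on single bits:
  2*2 = 3,   2*4 = 8,   2*8 = 12,
  4*4 = 6,   4*8 = 11,  8*8 = 13,
and  1*x = x (identity), k*l = l*k (commutative).
Pairwise Nim products:
  1 * 1 = 1
  1 * 2 = 2
  1 * 8 = 8
  8 * 1 = 8
  8 * 2 = 12
  8 * 8 = 13
XOR them: 1 XOR 2 XOR 8 XOR 8 XOR 12 XOR 13 = 2.
Result: 9 * 11 = 2 (in Nim).

2


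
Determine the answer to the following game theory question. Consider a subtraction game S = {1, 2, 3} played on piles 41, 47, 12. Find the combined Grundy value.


Subtraction set: {1, 2, 3}
For this subtraction set, G(n) = n mod 4 (period = max + 1 = 4).
Pile 1 (size 41): G(41) = 41 mod 4 = 1
Pile 2 (size 47): G(47) = 47 mod 4 = 3
Pile 3 (size 12): G(12) = 12 mod 4 = 0
Total Grundy value = XOR of all: 1 XOR 3 XOR 0 = 2

2


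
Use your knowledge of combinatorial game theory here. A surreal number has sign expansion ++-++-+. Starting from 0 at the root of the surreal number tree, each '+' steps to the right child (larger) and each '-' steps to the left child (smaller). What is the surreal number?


Sign expansion: ++-++-+
Rule: track bounds (lo, hi), initially (-inf, +inf). On '+', the current value becomes lo and we move to the simplest number in (value, hi): value + 1 if hi = +inf, otherwise the midpoint (value + hi)/2. On '-', the current value becomes hi and we move to value - 1 if lo = -inf, otherwise the midpoint (lo + value)/2.
Start at 0.
Step 1: sign = +, move right. Bounds: (0, +inf). Value = 1
Step 2: sign = +, move right. Bounds: (1, +inf). Value = 2
Step 3: sign = -, move left. Bounds: (1, 2). Value = 3/2
Step 4: sign = +, move right. Bounds: (3/2, 2). Value = 7/4
Step 5: sign = +, move right. Bounds: (7/4, 2). Value = 15/8
Step 6: sign = -, move left. Bounds: (7/4, 15/8). Value = 29/16
Step 7: sign = +, move right. Bounds: (29/16, 15/8). Value = 59/32
The surreal number with sign expansion ++-++-+ is 59/32.

59/32


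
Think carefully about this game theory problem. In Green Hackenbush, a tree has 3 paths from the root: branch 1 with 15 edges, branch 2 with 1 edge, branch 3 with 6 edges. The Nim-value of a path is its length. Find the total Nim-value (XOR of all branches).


The tree has 3 branches from the ground vertex.
In Green Hackenbush, the Nim-value of a simple path of length k is k.
Branch 1: length 15, Nim-value = 15
Branch 2: length 1, Nim-value = 1
Branch 3: length 6, Nim-value = 6
Total Nim-value = XOR of all branch values:
0 XOR 15 = 15
15 XOR 1 = 14
14 XOR 6 = 8
Nim-value of the tree = 8

8


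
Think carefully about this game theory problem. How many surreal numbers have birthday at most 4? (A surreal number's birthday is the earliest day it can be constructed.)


Day 0: {|} = 0 is born. Count = 1.
Day n: the number of surreal numbers born by day n is 2^(n+1) - 1.
By day 0: 2^1 - 1 = 1
By day 1: 2^2 - 1 = 3
By day 2: 2^3 - 1 = 7
By day 3: 2^4 - 1 = 15
By day 4: 2^5 - 1 = 31
By day 4: 31 surreal numbers.

31


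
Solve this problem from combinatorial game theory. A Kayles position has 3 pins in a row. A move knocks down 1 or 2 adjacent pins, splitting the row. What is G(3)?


Kayles: a move removes 1 or 2 adjacent pins from a contiguous row.
Removing pins from a row of k leaves two independent rows (a, b) with a + b = k - 1 (one pin) or a + b = k - 2 (two pins); an end removal gives a = 0.
By Sprague-Grundy, G(k) = mex{ G(a) XOR G(b) } over all these splits. G(0) = 0.
G(1): splits (0,0):0^0=0 -> mex({0}) = 1
G(2): splits (0,1):0^1=1 (0,0):0^0=0 -> mex({0, 1}) = 2
G(3): splits (0,2):0^2=2 (1,1):1^1=0 (0,1):0^1=1 -> mex({0, 1, 2}) = 3
Therefore G(3) = 3.

3


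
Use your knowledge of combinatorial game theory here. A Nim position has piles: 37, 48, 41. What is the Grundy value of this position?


We need the XOR (exclusive or) of all pile sizes.
After XOR-ing pile 1 (size 37): 0 XOR 37 = 37
After XOR-ing pile 2 (size 48): 37 XOR 48 = 21
After XOR-ing pile 3 (size 41): 21 XOR 41 = 60
The Nim-value of this position is 60.

60


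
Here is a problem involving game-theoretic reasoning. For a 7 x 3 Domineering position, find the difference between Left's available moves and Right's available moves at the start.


Board is 7 x 3 (rows x cols).
Left (vertical) placements: (rows-1) * cols = 6 * 3 = 18
Right (horizontal) placements: rows * (cols-1) = 7 * 2 = 14
Advantage = Left - Right = 18 - 14 = 4

4


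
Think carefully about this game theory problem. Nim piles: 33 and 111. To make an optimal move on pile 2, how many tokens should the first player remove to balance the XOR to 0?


Piles: 33 and 111
Current XOR: 33 XOR 111 = 78 (non-zero, so this is an N-position).
To make the XOR zero, we need to find a move that balances the piles.
For pile 2 (size 111): target = 111 XOR 78 = 33
We reduce pile 2 from 111 to 33.
Tokens removed: 111 - 33 = 78
Verification: 33 XOR 33 = 0

78


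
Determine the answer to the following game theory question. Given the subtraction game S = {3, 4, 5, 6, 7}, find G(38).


The subtraction set is S = {3, 4, 5, 6, 7}.
G(k) = mex{ G(k - s) : s in S, s <= k }. We compute iteratively: G(0) = 0.
G(1) = mex({}) = 0
G(2) = mex({}) = 0
G(3) = mex({0}) = 1
G(4) = mex({0}) = 1
G(5) = mex({0}) = 1
G(6) = mex({0, 1}) = 2
G(7) = mex({0, 1}) = 2
G(8) = mex({0, 1}) = 2
G(9) = mex({0, 1, 2}) = 3
G(10) = mex({1, 2}) = 0
G(11) = mex({1, 2}) = 0
G(12) = mex({1, 2, 3}) = 0
G(13) = mex({0, 2, 3}) = 1
G(14) = mex({0, 2, 3}) = 1
G(15) = mex({0, 2, 3}) = 1
G(16) = mex({0, 1, 3}) = 2
Observe that G(10)..G(16) = 0, 0, 0, 1, 1, 1, 2 repeats G(0)..G(6) = 0, 0, 0, 1, 1, 1, 2.
For k >= max(S) = 7, G(k) is determined by the previous 7 values G(k-7)..G(k-1); a window of 7 consecutive values has recurred shifted by 10, so by induction G(k + 10) = G(k) for all k >= 0: the sequence is periodic from the start with period 10.
One period: G(0..9) = 0, 0, 0, 1, 1, 1, 2, 2, 2, 3.
38 mod 10 = 8, so G(38) = G(8) = 2.

2


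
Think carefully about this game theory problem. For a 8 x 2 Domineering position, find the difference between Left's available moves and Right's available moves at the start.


Board is 8 x 2 (rows x cols).
Left (vertical) placements: (rows-1) * cols = 7 * 2 = 14
Right (horizontal) placements: rows * (cols-1) = 8 * 1 = 8
Advantage = Left - Right = 14 - 8 = 6

6


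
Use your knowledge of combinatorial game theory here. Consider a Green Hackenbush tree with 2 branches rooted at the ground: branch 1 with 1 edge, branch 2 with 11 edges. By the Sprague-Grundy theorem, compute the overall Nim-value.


The tree has 2 branches from the ground vertex.
In Green Hackenbush, the Nim-value of a simple path of length k is k.
Branch 1: length 1, Nim-value = 1
Branch 2: length 11, Nim-value = 11
Total Nim-value = XOR of all branch values:
0 XOR 1 = 1
1 XOR 11 = 10
Nim-value of the tree = 10

10


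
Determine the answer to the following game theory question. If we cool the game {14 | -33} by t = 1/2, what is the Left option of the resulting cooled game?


Original game: {14 | -33} (a switch {a | b} with a > b).
Cooling by t (for t below the temperature (a - b)/2 = 47/2) taxes each move by t: {a | b} cooled by t is {a - t | b + t}.
Cooling amount: t = 1/2
Cooled Left option: 14 - 1/2 = 27/2
Cooled Right option: -33 + 1/2 = -65/2
Cooled game: {27/2 | -65/2}
Left option = 27/2

27/2


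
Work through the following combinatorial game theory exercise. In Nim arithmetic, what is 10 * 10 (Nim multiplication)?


Nim multiplication is bilinear over XOR: (u XOR v) * w = (u*w) XOR (v*w).
So we split each operand into its bit components and XOR the pairwise Nim products.
10 = 2 + 8 (as XOR of powers of 2).
10 = 2 + 8 (as XOR of powers of 2).
Using the standard Nim-product table on single bits:
  2*2 = 3,   2*4 = 8,   2*8 = 12,
  4*4 = 6,   4*8 = 11,  8*8 = 13,
and  1*x = x (identity), k*l = l*k (commutative).
Pairwise Nim products:
  2 * 2 = 3
  2 * 8 = 12
  8 * 2 = 12
  8 * 8 = 13
XOR them: 3 XOR 12 XOR 12 XOR 13 = 14.
Result: 10 * 10 = 14 (in Nim).

14


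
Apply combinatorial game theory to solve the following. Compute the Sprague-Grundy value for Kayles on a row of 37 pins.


Kayles: a move removes 1 or 2 adjacent pins from a contiguous row.
Removing pins from a row of k leaves two independent rows (a, b) with a + b = k - 1 (one pin) or a + b = k - 2 (two pins); an end removal gives a = 0.
By Sprague-Grundy, G(k) = mex{ G(a) XOR G(b) } over all these splits. G(0) = 0.
G(1): splits (0,0):0^0=0 -> mex({0}) = 1
G(2): splits (0,1):0^1=1 (0,0):0^0=0 -> mex({0, 1}) = 2
G(3): splits (0,2):0^2=2 (1,1):1^1=0 (0,1):0^1=1 -> mex({0, 1, 2}) = 3
G(4): splits (0,3):0^3=3 (1,2):1^2=3 (0,2):0^2=2 (1,1):1^1=0 -> mex({0, 2, 3}) = 1
G(5): splits (0,4):0^1=1 (1,3):1^3=2 (2,2):2^2=0 (0,3):0^3=3 (1,2):1^2=3 -> mex({0, 1, 2, 3}) = 4
G(6) = mex({0, 1, 2, 4}) = 3
G(7) = mex({0, 1, 3, 4, 5}) = 2
G(8) = mex({0, 2, 3, 5, 6}) = 1
G(9) = mex({0, 1, 2, 3, 6, 7}) = 4
G(10) = mex({0, 1, 3, 4, 5, 7}) = 2
G(11) = mex({0, 1, 2, 3, 4, 5}) = 6
G(12) = mex({0, 1, 2, 3, 5, 6, 7}) = 4
G(13) = mex({0, 2, 3, 4, 6, 7}) = 1
G(14) = mex({0, 1, 4, 5, 6, 7}) = 2
G(15) = mex({0, 1, 2, 3, 4, 5, 6}) = 7
G(16) = mex({0, 2, 3, 5, 6, 7}) = 1
G(17) = mex({0, 1, 2, 3, 5, 6, 7}) = 4
G(18) = mex({0, 1, 2, 4, 5, 6}) = 3
G(19) = mex({0, 1, 3, 4, 5, 7}) = 2
G(20) = mex({0, 2, 3, 4, 5, 6, 7}) = 1
G(21) = mex({0, 1, 2, 3, 5, 6, 7}) = 4
G(22) = mex({0, 1, 2, 3, 4, 5, 7}) = 6
G(23) = mex({0, 1, 2, 3, 4, 5, 6}) = 7
G(24) = mex({0, 1, 2, 3, 5, 6, 7}) = 4
G(25) = mex({0, 2, 3, 4, 6, 7}) = 1
G(26) = mex({0, 1, 3, 4, 5, 6, 7}) = 2
G(27) = mex({0, 1, 2, 3, 4, 5, 6, 7}) = 8
G(28) = mex({0, 1, 2, 3, 4, 6, 7, 8}) = 5
G(29) = mex({0, 1, 2, 3, 5, 6, 7, 8, 9}) = 4
G(30) = mex({0, 1, 2, 3, 4, 5, 6, 9, 10}) = 7
G(31) = mex({0, 1, 3, 4, 5, 7, 10, 11}) = 2
G(32) = mex({0, 2, 3, 4, 5, 6, 7, 9, 11}) = 1
G(33) = mex({0, 1, 2, 3, 4, 5, 6, 7, 9, 12}) = 8
G(34) = mex({0, 1, 2, 3, 4, 5, 7, 8, 11, 12}) = 6
G(35) = mex({0, 1, 2, 3, 4, 5, 6, 8, 9, 10, 11}) = 7
G(36) = mex({0, 1, 2, 3, 5, 6, 7, 9, 10}) = 4
G(37) = mex({0, 2, 3, 4, 6, 7, 9, 10, 11, 12}) = 1
Therefore G(37) = 1.

1


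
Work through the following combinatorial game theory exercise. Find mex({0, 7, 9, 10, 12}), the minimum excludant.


Set = {0, 7, 9, 10, 12}
0 is in the set.
1 is NOT in the set. This is the mex.
mex = 1

1


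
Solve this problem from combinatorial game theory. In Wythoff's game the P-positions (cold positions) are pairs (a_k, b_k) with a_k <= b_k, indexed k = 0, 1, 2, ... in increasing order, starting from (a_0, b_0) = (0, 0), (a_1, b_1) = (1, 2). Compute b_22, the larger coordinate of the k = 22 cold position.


By Wythoff's theorem, a_k = floor(k * phi) and b_k = floor(k * phi^2) = a_k + k, where phi = (1 + sqrt(5))/2 is the golden ratio.
phi = (1 + sqrt(5))/2 = 1.618034
phi^2 = phi + 1 = 2.618034
k = 22
k * phi^2 = 22 * 2.618034 = 57.596748
b_22 = floor(k * phi^2) = 57 (check: a_22 + k = 35 + 22 = 57)

57


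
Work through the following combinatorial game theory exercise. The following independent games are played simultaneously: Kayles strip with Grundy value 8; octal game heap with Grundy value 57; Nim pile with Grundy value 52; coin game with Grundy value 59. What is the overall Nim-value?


By the Sprague-Grundy theorem, the Grundy value of a sum of games is the XOR of individual Grundy values.
Kayles strip: Grundy value = 8. Running XOR: 0 XOR 8 = 8
octal game heap: Grundy value = 57. Running XOR: 8 XOR 57 = 49
Nim pile: Grundy value = 52. Running XOR: 49 XOR 52 = 5
coin game: Grundy value = 59. Running XOR: 5 XOR 59 = 62
The combined Grundy value is 62.

62


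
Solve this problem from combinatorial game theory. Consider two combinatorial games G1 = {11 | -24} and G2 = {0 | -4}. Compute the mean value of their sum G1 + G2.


G1 = {11 | -24}, G2 = {0 | -4}
Each is a switch {a | b} with numbers a > b; its mean value is (a + b)/2, and mean value is additive over game sums: m(G1 + G2) = m(G1) + m(G2).
Mean of G1 = (11 + (-24))/2 = -13/2 = -13/2
Mean of G2 = (0 + (-4))/2 = -4/2 = -2
Mean of G1 + G2 = -13/2 + -2 = -17/2

-17/2


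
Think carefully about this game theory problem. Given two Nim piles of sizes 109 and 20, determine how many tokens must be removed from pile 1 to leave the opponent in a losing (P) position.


Piles: 109 and 20
Current XOR: 109 XOR 20 = 121 (non-zero, so this is an N-position).
To make the XOR zero, we need to find a move that balances the piles.
For pile 1 (size 109): target = 109 XOR 121 = 20
We reduce pile 1 from 109 to 20.
Tokens removed: 109 - 20 = 89
Verification: 20 XOR 20 = 0

89


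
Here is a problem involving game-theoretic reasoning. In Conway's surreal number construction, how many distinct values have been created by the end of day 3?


Day 0: {|} = 0 is born. Count = 1.
Day n: the number of surreal numbers born by day n is 2^(n+1) - 1.
By day 0: 2^1 - 1 = 1
By day 1: 2^2 - 1 = 3
By day 2: 2^3 - 1 = 7
By day 3: 2^4 - 1 = 15
By day 3: 15 surreal numbers.

15


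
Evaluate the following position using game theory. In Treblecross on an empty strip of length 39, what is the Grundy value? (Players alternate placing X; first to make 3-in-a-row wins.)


Treblecross: place X on empty cells; 3-in-a-row wins.
Playing within two cells of an existing X lets the opponent win at once, so sensible play treats the cells i-2..i+2 around each X as dead. The player left with no safe cell loses, so this is a normal-play take-away game on strips of safe cells.
Placing X at cell i (0-indexed) of a strip of k safe cells leaves independent strips of sizes max(0, i-2) and max(0, k-i-3). Hence G(k) = mex{ G(max(0,i-2)) XOR G(max(0,k-i-3)) : 0 <= i < k }, with G(0) = 0.
G(1): splits (0,0):0^0=0 -> mex({0}) = 1
G(2): splits (0,0):0^0=0 -> mex({0}) = 1
G(3): splits (0,0):0^0=0 -> mex({0}) = 1
G(4): splits (0,1):0^1=1 (0,0):0^0=0 -> mex({0, 1}) = 2
G(5): splits (0,2):0^1=1 (0,1):0^1=1 (0,0):0^0=0 -> mex({0, 1}) = 2
G(6) = mex({1}) = 0
G(7) = mex({0, 1, 2}) = 3
G(8) = mex({0, 1, 2}) = 3
G(9) = mex({0, 2}) = 1
G(10) = mex({0, 2, 3}) = 1
G(11) = mex({0, 3}) = 1
G(12) = mex({1, 3}) = 0
G(13) = mex({0, 1, 2, 3}) = 4
G(14) = mex({0, 1, 2}) = 3
G(15) = mex({0, 1, 2}) = 3
G(16) = mex({0, 1, 2, 4}) = 3
G(17) = mex({0, 1, 3, 4}) = 2
G(18) = mex({0, 1, 3, 4}) = 2
G(19) = mex({0, 1, 3, 5}) = 2
G(20) = mex({0, 1, 2, 3, 5}) = 4
G(21) = mex({0, 1, 2, 3, 5}) = 4
G(22) = mex({1, 2, 6}) = 0
G(23) = mex({0, 1, 2, 3, 4, 6}) = 5
G(24) = mex({0, 1, 2, 3, 4}) = 5
G(25) = mex({0, 1, 3, 4, 7}) = 2
G(26) = mex({0, 1, 3, 4, 5, 7}) = 2
G(27) = mex({0, 1, 3, 5}) = 2
G(28) = mex({0, 1, 2, 5}) = 3
G(29) = mex({0, 1, 2, 4, 5, 6}) = 3
G(30) = mex({1, 2, 4, 6}) = 0
G(31) = mex({0, 1, 2, 3, 4, 6}) = 5
G(32) = mex({1, 2, 3, 4, 7}) = 0
G(33) = mex({0, 3, 7}) = 1
G(34) = mex({0, 2, 3, 5, 7}) = 1
G(35) = mex({0, 2, 3, 5, 6}) = 1
G(36) = mex({0, 1, 2, 5, 6}) = 3
G(37) = mex({0, 1, 2, 4, 5, 6}) = 3
G(38) = mex({0, 1, 2, 4}) = 3
G(39) = mex({0, 1, 2, 3, 4, 7}) = 5
Therefore G(39) = 5.

5


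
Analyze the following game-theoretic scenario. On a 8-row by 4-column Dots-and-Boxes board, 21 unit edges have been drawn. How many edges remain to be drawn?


Grid: 8 x 4 boxes, i.e. 9 rows and 5 columns of dots.
Horizontal edges: (rows + 1) * cols = 9 * 4 = 36
Vertical edges: rows * (cols + 1) = 8 * 5 = 40
Total edges: 36 + 40 = 76
Edges drawn: 21
Remaining: 76 - 21 = 55

55


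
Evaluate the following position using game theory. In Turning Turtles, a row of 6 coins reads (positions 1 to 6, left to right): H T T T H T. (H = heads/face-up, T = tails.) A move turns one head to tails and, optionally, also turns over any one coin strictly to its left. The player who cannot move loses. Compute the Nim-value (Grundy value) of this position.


Coins: H T T T H T
Key fact: a single head at position k behaves exactly like a Nim heap of size k (turning it to T and optionally flipping a coin at j < k corresponds to moving the heap from k to j, or to 0), and heads combine as a disjunctive sum (two heads at the same place would cancel, matching j XOR j = 0). So the Nim-value is the XOR of the 1-indexed positions of the heads.
Face-up positions (1-indexed): [1, 5]
XOR 0 with 1: 0 XOR 1 = 1
XOR 1 with 5: 1 XOR 5 = 4
Nim-value = 4

4


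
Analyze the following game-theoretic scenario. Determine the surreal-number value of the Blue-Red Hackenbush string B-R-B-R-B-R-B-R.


Edges (from ground): B-R-B-R-B-R-B-R
By Berlekamp's sign-expansion rule, a Blue-Red Hackenbush stalk has the value of the surreal number whose sign sequence is the edge sequence with B -> + and R -> -.
Sign sequence: +-+-+-+-
Trace the sign expansion in the surreal number tree, starting from 0:
Edge 1: B (sign +) -> bounds (0, +inf), value = 1
Edge 2: R (sign -) -> bounds (0, 1), value = 1/2
Edge 3: B (sign +) -> bounds (1/2, 1), value = 3/4
Edge 4: R (sign -) -> bounds (1/2, 3/4), value = 5/8
Edge 5: B (sign +) -> bounds (5/8, 3/4), value = 11/16
Edge 6: R (sign -) -> bounds (5/8, 11/16), value = 21/32
Edge 7: B (sign +) -> bounds (21/32, 11/16), value = 43/64
Edge 8: R (sign -) -> bounds (21/32, 43/64), value = 85/128
Game value = 85/128

85/128


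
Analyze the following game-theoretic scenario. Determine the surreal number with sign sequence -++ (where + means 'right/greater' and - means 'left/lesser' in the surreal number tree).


Sign expansion: -++
Rule: track bounds (lo, hi), initially (-inf, +inf). On '+', the current value becomes lo and we move to the simplest number in (value, hi): value + 1 if hi = +inf, otherwise the midpoint (value + hi)/2. On '-', the current value becomes hi and we move to value - 1 if lo = -inf, otherwise the midpoint (lo + value)/2.
Start at 0.
Step 1: sign = -, move left. Bounds: (-inf, 0). Value = -1
Step 2: sign = +, move right. Bounds: (-1, 0). Value = -1/2
Step 3: sign = +, move right. Bounds: (-1/2, 0). Value = -1/4
The surreal number with sign expansion -++ is -1/4.

-1/4


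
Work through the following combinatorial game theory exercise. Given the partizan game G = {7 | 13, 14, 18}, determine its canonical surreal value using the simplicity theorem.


Left options: {7}, max = 7
Right options: {13, 14, 18}, min = 13
All options are numbers and max(Left) < min(Right), so by the simplicity theorem the value is the simplest (earliest-born) number strictly between 7 and 13.
Integers 8 through 12 all lie strictly between 7 and 13.
Among integers, the simplest (lowest birthday = smallest |n|; 0 is born on day 0, +-n on day n) is 8.
No non-integer in the interval can be simpler: if x is a non-integer in the interval, then floor(x) or ceil(x) also lies in the interval (the interval contains an integer), and both are proper prefixes of x's sign expansion, i.e. born earlier. So the game value is 8.
Game value = 8

8


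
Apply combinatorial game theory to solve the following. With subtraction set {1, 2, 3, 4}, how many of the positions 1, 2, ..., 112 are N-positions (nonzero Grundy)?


Subtraction set S = {1, 2, 3, 4}, so G(n) = n mod 5.
G(n) = 0 when n is a multiple of 5.
Multiples of 5 in [1, 112]: 22
N-positions (nonzero Grundy) = 112 - 22 = 90

90


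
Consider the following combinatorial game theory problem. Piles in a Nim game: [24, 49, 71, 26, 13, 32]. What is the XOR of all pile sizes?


We need the XOR (exclusive or) of all pile sizes.
After XOR-ing pile 1 (size 24): 0 XOR 24 = 24
After XOR-ing pile 2 (size 49): 24 XOR 49 = 41
After XOR-ing pile 3 (size 71): 41 XOR 71 = 110
After XOR-ing pile 4 (size 26): 110 XOR 26 = 116
After XOR-ing pile 5 (size 13): 116 XOR 13 = 121
After XOR-ing pile 6 (size 32): 121 XOR 32 = 89
The Nim-value of this position is 89.

89


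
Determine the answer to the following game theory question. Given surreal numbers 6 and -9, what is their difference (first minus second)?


x = 6, y = -9
x - y = 6 - -9 = 15

15


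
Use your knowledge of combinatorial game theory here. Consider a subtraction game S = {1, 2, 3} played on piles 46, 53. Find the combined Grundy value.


Subtraction set: {1, 2, 3}
For this subtraction set, G(n) = n mod 4 (period = max + 1 = 4).
Pile 1 (size 46): G(46) = 46 mod 4 = 2
Pile 2 (size 53): G(53) = 53 mod 4 = 1
Total Grundy value = XOR of all: 2 XOR 1 = 3

3


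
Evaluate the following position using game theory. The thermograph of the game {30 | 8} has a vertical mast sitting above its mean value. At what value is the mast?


Game = {30 | 8}, a switch {a | b} with numbers a > b.
Its thermograph has left wall a - t and right wall b + t, which meet at t = (a - b)/2, where both equal (a + b)/2. So the mast (mean value) is at (a + b)/2.
Mean = (30 + (8))/2 = 38/2 = 19

19


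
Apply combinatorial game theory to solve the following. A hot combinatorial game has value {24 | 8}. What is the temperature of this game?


The game is {24 | 8}, a switch {a | b} with numbers a > b.
Cooling {a | b} by t gives {a - t | b + t}, which stops being hot when a - t = b + t, i.e. at t = (a - b)/2. So the temperature of a switch is (a - b)/2.
Temperature = (Left option - Right option) / 2
= (24 - (8)) / 2
= 16 / 2
= 8

8


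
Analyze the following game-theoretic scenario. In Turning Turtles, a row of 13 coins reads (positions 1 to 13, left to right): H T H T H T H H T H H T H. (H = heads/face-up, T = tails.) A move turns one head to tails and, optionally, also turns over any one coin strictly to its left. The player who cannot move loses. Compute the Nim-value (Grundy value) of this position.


Coins: H T H T H T H H T H H T H
Key fact: a single head at position k behaves exactly like a Nim heap of size k (turning it to T and optionally flipping a coin at j < k corresponds to moving the heap from k to j, or to 0), and heads combine as a disjunctive sum (two heads at the same place would cancel, matching j XOR j = 0). So the Nim-value is the XOR of the 1-indexed positions of the heads.
Face-up positions (1-indexed): [1, 3, 5, 7, 8, 10, 11, 13]
XOR 0 with 1: 0 XOR 1 = 1
XOR 1 with 3: 1 XOR 3 = 2
XOR 2 with 5: 2 XOR 5 = 7
XOR 7 with 7: 7 XOR 7 = 0
XOR 0 with 8: 0 XOR 8 = 8
XOR 8 with 10: 8 XOR 10 = 2
XOR 2 with 11: 2 XOR 11 = 9
XOR 9 with 13: 9 XOR 13 = 4
Nim-value = 4

4


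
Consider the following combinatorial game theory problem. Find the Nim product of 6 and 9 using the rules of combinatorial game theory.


Nim multiplication is bilinear over XOR: (u XOR v) * w = (u*w) XOR (v*w).
So we split each operand into its bit components and XOR the pairwise Nim products.
6 = 2 + 4 (as XOR of powers of 2).
9 = 1 + 8 (as XOR of powers of 2).
Using the standard Nim-product table on single bits:
  2*2 = 3,   2*4 = 8,   2*8 = 12,
  4*4 = 6,   4*8 = 11,  8*8 = 13,
and  1*x = x (identity), k*l = l*k (commutative).
Pairwise Nim products:
  2 * 1 = 2
  2 * 8 = 12
  4 * 1 = 4
  4 * 8 = 11
XOR them: 2 XOR 12 XOR 4 XOR 11 = 1.
Result: 6 * 9 = 1 (in Nim).

1


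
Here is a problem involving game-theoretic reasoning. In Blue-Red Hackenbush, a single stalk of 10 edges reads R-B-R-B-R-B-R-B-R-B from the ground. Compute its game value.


Edges (from ground): R-B-R-B-R-B-R-B-R-B
By Berlekamp's sign-expansion rule, a Blue-Red Hackenbush stalk has the value of the surreal number whose sign sequence is the edge sequence with B -> + and R -> -.
Sign sequence: -+-+-+-+-+
Trace the sign expansion in the surreal number tree, starting from 0:
Edge 1: R (sign -) -> bounds (-inf, 0), value = -1
Edge 2: B (sign +) -> bounds (-1, 0), value = -1/2
Edge 3: R (sign -) -> bounds (-1, -1/2), value = -3/4
Edge 4: B (sign +) -> bounds (-3/4, -1/2), value = -5/8
Edge 5: R (sign -) -> bounds (-3/4, -5/8), value = -11/16
Edge 6: B (sign +) -> bounds (-11/16, -5/8), value = -21/32
Edge 7: R (sign -) -> bounds (-11/16, -21/32), value = -43/64
Edge 8: B (sign +) -> bounds (-43/64, -21/32), value = -85/128
Edge 9: R (sign -) -> bounds (-43/64, -85/128), value = -171/256
Edge 10: B (sign +) -> bounds (-171/256, -85/128), value = -341/512
Game value = -341/512

-341/512


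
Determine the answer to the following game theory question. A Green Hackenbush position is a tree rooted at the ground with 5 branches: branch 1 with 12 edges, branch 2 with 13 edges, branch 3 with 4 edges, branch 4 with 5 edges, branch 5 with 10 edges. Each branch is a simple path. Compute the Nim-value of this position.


The tree has 5 branches from the ground vertex.
In Green Hackenbush, the Nim-value of a simple path of length k is k.
Branch 1: length 12, Nim-value = 12
Branch 2: length 13, Nim-value = 13
Branch 3: length 4, Nim-value = 4
Branch 4: length 5, Nim-value = 5
Branch 5: length 10, Nim-value = 10
Total Nim-value = XOR of all branch values:
0 XOR 12 = 12
12 XOR 13 = 1
1 XOR 4 = 5
5 XOR 5 = 0
0 XOR 10 = 10
Nim-value of the tree = 10

10


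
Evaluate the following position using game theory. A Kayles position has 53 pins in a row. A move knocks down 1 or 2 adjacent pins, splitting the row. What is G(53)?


Kayles: a move removes 1 or 2 adjacent pins from a contiguous row.
Removing pins from a row of k leaves two independent rows (a, b) with a + b = k - 1 (one pin) or a + b = k - 2 (two pins); an end removal gives a = 0.
By Sprague-Grundy, G(k) = mex{ G(a) XOR G(b) } over all these splits. G(0) = 0.
G(1): splits (0,0):0^0=0 -> mex({0}) = 1
G(2): splits (0,1):0^1=1 (0,0):0^0=0 -> mex({0, 1}) = 2
G(3): splits (0,2):0^2=2 (1,1):1^1=0 (0,1):0^1=1 -> mex({0, 1, 2}) = 3
G(4): splits (0,3):0^3=3 (1,2):1^2=3 (0,2):0^2=2 (1,1):1^1=0 -> mex({0, 2, 3}) = 1
G(5): splits (0,4):0^1=1 (1,3):1^3=2 (2,2):2^2=0 (0,3):0^3=3 (1,2):1^2=3 -> mex({0, 1, 2, 3}) = 4
G(6) = mex({0, 1, 2, 4}) = 3
G(7) = mex({0, 1, 3, 4, 5}) = 2
G(8) = mex({0, 2, 3, 5, 6}) = 1
G(9) = mex({0, 1, 2, 3, 6, 7}) = 4
G(10) = mex({0, 1, 3, 4, 5, 7}) = 2
G(11) = mex({0, 1, 2, 3, 4, 5}) = 6
G(12) = mex({0, 1, 2, 3, 5, 6, 7}) = 4
G(13) = mex({0, 2, 3, 4, 6, 7}) = 1
G(14) = mex({0, 1, 4, 5, 6, 7}) = 2
G(15) = mex({0, 1, 2, 3, 4, 5, 6}) = 7
G(16) = mex({0, 2, 3, 5, 6, 7}) = 1
G(17) = mex({0, 1, 2, 3, 5, 6, 7}) = 4
G(18) = mex({0, 1, 2, 4, 5, 6}) = 3
G(19) = mex({0, 1, 3, 4, 5, 7}) = 2
G(20) = mex({0, 2, 3, 4, 5, 6, 7}) = 1
G(21) = mex({0, 1, 2, 3, 5, 6, 7}) = 4
G(22) = mex({0, 1, 2, 3, 4, 5, 7}) = 6
G(23) = mex({0, 1, 2, 3, 4, 5, 6}) = 7
G(24) = mex({0, 1, 2, 3, 5, 6, 7}) = 4
G(25) = mex({0, 2, 3, 4, 6, 7}) = 1
G(26) = mex({0, 1, 3, 4, 5, 6, 7}) = 2
G(27) = mex({0, 1, 2, 3, 4, 5, 6, 7}) = 8
G(28) = mex({0, 1, 2, 3, 4, 6, 7, 8}) = 5
G(29) = mex({0, 1, 2, 3, 5, 6, 7, 8, 9}) = 4
G(30) = mex({0, 1, 2, 3, 4, 5, 6, 9, 10}) = 7
G(31) = mex({0, 1, 3, 4, 5, 7, 10, 11}) = 2
G(32) = mex({0, 2, 3, 4, 5, 6, 7, 9, 11}) = 1
G(33) = mex({0, 1, 2, 3, 4, 5, 6, 7, 9, 12}) = 8
G(34) = mex({0, 1, 2, 3, 4, 5, 7, 8, 11, 12}) = 6
G(35) = mex({0, 1, 2, 3, 4, 5, 6, 8, 9, 10, 11}) = 7
G(36) = mex({0, 1, 2, 3, 5, 6, 7, 9, 10}) = 4
G(37) = mex({0, 2, 3, 4, 6, 7, 9, 10, 11, 12}) = 1
G(38) = mex({0, 1, 3, 4, 5, 6, 7, 9, 10, 11, 12}) = 2
G(39) = mex({0, 1, 2, 4, 5, 6, 7, 9, 10, 12, 14}) = 3
G(40) = mex({0, 2, 3, 4, 6, 7, 11, 12, 14}) = 1
G(41) = mex({0, 1, 2, 3, 5, 6, 7, 9, 10, 11, 12}) = 4
G(42) = mex({0, 1, 2, 3, 4, 5, 6, 9, 10}) = 7
G(43) = mex({0, 1, 3, 4, 5, 7, 9, 10, 12, 15}) = 2
G(44) = mex({0, 2, 3, 4, 5, 6, 7, 9, 10, 12, 15}) = 1
G(45) = mex({0, 1, 2, 3, 4, 5, 6, 7, 9, 10, 12, 14}) = 8
G(46) = mex({0, 1, 3, 4, 5, 7, 8, 11, 12, 14}) = 2
G(47) = mex({0, 1, 2, 3, 4, 5, 6, 8, 9, 10, 11, 12}) = 7
G(48) = mex({0, 1, 2, 3, 5, 6, 7, 9, 10}) = 4
G(49) = mex({0, 2, 3, 4, 6, 7, 9, 10, 11, 12, 15}) = 1
G(50) = mex({0, 1, 4, 5, 6, 7, 9, 11, 12, 14, 15}) = 2
G(51) = mex({0, 1, 2, 3, 4, 5, 6, 7, 9, 12, 14, 15}) = 8
G(52) = mex({0, 2, 3, 4, 5, 6, 7, 8, 11, 12, 15}) = 1
G(53) = mex({0, 1, 2, 3, 5, 6, 7, 8, 9, 10, 11, 12}) = 4
Therefore G(53) = 4.

4


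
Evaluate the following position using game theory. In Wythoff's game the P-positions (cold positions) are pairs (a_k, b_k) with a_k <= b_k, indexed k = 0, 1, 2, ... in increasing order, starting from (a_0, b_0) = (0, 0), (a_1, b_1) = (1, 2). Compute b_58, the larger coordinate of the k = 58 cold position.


By Wythoff's theorem, a_k = floor(k * phi) and b_k = floor(k * phi^2) = a_k + k, where phi = (1 + sqrt(5))/2 is the golden ratio.
phi = (1 + sqrt(5))/2 = 1.618034
phi^2 = phi + 1 = 2.618034
k = 58
k * phi^2 = 58 * 2.618034 = 151.845971
b_58 = floor(k * phi^2) = 151 (check: a_58 + k = 93 + 58 = 151)

151


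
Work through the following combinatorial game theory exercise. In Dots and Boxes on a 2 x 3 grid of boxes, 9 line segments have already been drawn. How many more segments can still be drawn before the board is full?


Grid: 2 x 3 boxes, i.e. 3 rows and 4 columns of dots.
Horizontal edges: (rows + 1) * cols = 3 * 3 = 9
Vertical edges: rows * (cols + 1) = 2 * 4 = 8
Total edges: 9 + 8 = 17
Edges drawn: 9
Remaining: 17 - 9 = 8

8


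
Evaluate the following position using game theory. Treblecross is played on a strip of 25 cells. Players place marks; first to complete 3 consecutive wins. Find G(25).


Treblecross: place X on empty cells; 3-in-a-row wins.
Playing within two cells of an existing X lets the opponent win at once, so sensible play treats the cells i-2..i+2 around each X as dead. The player left with no safe cell loses, so this is a normal-play take-away game on strips of safe cells.
Placing X at cell i (0-indexed) of a strip of k safe cells leaves independent strips of sizes max(0, i-2) and max(0, k-i-3). Hence G(k) = mex{ G(max(0,i-2)) XOR G(max(0,k-i-3)) : 0 <= i < k }, with G(0) = 0.
G(1): splits (0,0):0^0=0 -> mex({0}) = 1
G(2): splits (0,0):0^0=0 -> mex({0}) = 1
G(3): splits (0,0):0^0=0 -> mex({0}) = 1
G(4): splits (0,1):0^1=1 (0,0):0^0=0 -> mex({0, 1}) = 2
G(5): splits (0,2):0^1=1 (0,1):0^1=1 (0,0):0^0=0 -> mex({0, 1}) = 2
G(6) = mex({1}) = 0
G(7) = mex({0, 1, 2}) = 3
G(8) = mex({0, 1, 2}) = 3
G(9) = mex({0, 2}) = 1
G(10) = mex({0, 2, 3}) = 1
G(11) = mex({0, 3}) = 1
G(12) = mex({1, 3}) = 0
G(13) = mex({0, 1, 2, 3}) = 4
G(14) = mex({0, 1, 2}) = 3
G(15) = mex({0, 1, 2}) = 3
G(16) = mex({0, 1, 2, 4}) = 3
G(17) = mex({0, 1, 3, 4}) = 2
G(18) = mex({0, 1, 3, 4}) = 2
G(19) = mex({0, 1, 3, 5}) = 2
G(20) = mex({0, 1, 2, 3, 5}) = 4
G(21) = mex({0, 1, 2, 3, 5}) = 4
G(22) = mex({1, 2, 6}) = 0
G(23) = mex({0, 1, 2, 3, 4, 6}) = 5
G(24) = mex({0, 1, 2, 3, 4}) = 5
G(25) = mex({0, 1, 3, 4, 7}) = 2
Therefore G(25) = 2.

2


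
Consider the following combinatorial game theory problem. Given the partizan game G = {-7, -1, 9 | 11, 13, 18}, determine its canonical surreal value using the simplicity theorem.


Left options: {-7, -1, 9}, max = 9
Right options: {11, 13, 18}, min = 11
All options are numbers and max(Left) < min(Right), so by the simplicity theorem the value is the simplest (earliest-born) number strictly between 9 and 11.
The only integer strictly between 9 and 11 is 10.
No non-integer in the interval can be simpler: if x is a non-integer in the interval, then floor(x) or ceil(x) also lies in the interval (the interval contains an integer), and both are proper prefixes of x's sign expansion, i.e. born earlier. So the game value is 10.
Game value = 10

10
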